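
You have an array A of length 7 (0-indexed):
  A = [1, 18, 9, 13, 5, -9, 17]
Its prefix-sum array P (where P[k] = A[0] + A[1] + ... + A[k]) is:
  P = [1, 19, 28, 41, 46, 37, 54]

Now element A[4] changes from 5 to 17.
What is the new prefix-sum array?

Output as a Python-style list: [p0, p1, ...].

Answer: [1, 19, 28, 41, 58, 49, 66]

Derivation:
Change: A[4] 5 -> 17, delta = 12
P[k] for k < 4: unchanged (A[4] not included)
P[k] for k >= 4: shift by delta = 12
  P[0] = 1 + 0 = 1
  P[1] = 19 + 0 = 19
  P[2] = 28 + 0 = 28
  P[3] = 41 + 0 = 41
  P[4] = 46 + 12 = 58
  P[5] = 37 + 12 = 49
  P[6] = 54 + 12 = 66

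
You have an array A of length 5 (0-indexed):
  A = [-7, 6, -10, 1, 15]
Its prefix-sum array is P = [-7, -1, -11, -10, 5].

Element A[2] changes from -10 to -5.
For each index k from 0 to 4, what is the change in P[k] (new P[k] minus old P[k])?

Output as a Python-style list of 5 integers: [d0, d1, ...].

Answer: [0, 0, 5, 5, 5]

Derivation:
Element change: A[2] -10 -> -5, delta = 5
For k < 2: P[k] unchanged, delta_P[k] = 0
For k >= 2: P[k] shifts by exactly 5
Delta array: [0, 0, 5, 5, 5]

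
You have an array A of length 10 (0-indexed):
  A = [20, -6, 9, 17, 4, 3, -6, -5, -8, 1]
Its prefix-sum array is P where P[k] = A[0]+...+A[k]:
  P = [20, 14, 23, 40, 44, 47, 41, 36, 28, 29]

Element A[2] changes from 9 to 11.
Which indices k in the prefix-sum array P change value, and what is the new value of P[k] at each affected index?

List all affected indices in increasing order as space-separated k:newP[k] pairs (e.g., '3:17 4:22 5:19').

P[k] = A[0] + ... + A[k]
P[k] includes A[2] iff k >= 2
Affected indices: 2, 3, ..., 9; delta = 2
  P[2]: 23 + 2 = 25
  P[3]: 40 + 2 = 42
  P[4]: 44 + 2 = 46
  P[5]: 47 + 2 = 49
  P[6]: 41 + 2 = 43
  P[7]: 36 + 2 = 38
  P[8]: 28 + 2 = 30
  P[9]: 29 + 2 = 31

Answer: 2:25 3:42 4:46 5:49 6:43 7:38 8:30 9:31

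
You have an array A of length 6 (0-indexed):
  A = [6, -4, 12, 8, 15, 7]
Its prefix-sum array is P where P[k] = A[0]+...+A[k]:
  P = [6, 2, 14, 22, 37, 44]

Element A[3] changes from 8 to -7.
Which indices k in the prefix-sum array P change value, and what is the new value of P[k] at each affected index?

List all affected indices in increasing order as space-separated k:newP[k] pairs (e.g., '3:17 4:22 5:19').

Answer: 3:7 4:22 5:29

Derivation:
P[k] = A[0] + ... + A[k]
P[k] includes A[3] iff k >= 3
Affected indices: 3, 4, ..., 5; delta = -15
  P[3]: 22 + -15 = 7
  P[4]: 37 + -15 = 22
  P[5]: 44 + -15 = 29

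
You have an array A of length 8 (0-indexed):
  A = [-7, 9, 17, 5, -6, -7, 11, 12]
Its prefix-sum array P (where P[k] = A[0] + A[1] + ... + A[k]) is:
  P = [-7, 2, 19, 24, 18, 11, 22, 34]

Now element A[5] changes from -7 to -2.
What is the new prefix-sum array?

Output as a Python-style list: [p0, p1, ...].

Answer: [-7, 2, 19, 24, 18, 16, 27, 39]

Derivation:
Change: A[5] -7 -> -2, delta = 5
P[k] for k < 5: unchanged (A[5] not included)
P[k] for k >= 5: shift by delta = 5
  P[0] = -7 + 0 = -7
  P[1] = 2 + 0 = 2
  P[2] = 19 + 0 = 19
  P[3] = 24 + 0 = 24
  P[4] = 18 + 0 = 18
  P[5] = 11 + 5 = 16
  P[6] = 22 + 5 = 27
  P[7] = 34 + 5 = 39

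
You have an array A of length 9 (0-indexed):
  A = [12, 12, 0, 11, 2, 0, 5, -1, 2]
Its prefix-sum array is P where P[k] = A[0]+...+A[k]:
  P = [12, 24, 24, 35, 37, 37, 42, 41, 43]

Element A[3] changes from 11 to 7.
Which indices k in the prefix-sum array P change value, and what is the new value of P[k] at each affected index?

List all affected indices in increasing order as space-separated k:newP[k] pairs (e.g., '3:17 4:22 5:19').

P[k] = A[0] + ... + A[k]
P[k] includes A[3] iff k >= 3
Affected indices: 3, 4, ..., 8; delta = -4
  P[3]: 35 + -4 = 31
  P[4]: 37 + -4 = 33
  P[5]: 37 + -4 = 33
  P[6]: 42 + -4 = 38
  P[7]: 41 + -4 = 37
  P[8]: 43 + -4 = 39

Answer: 3:31 4:33 5:33 6:38 7:37 8:39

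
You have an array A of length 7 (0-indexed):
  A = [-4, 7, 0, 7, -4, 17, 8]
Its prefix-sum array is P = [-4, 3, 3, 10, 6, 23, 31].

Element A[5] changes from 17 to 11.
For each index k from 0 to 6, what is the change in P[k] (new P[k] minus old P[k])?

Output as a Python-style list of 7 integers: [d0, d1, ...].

Element change: A[5] 17 -> 11, delta = -6
For k < 5: P[k] unchanged, delta_P[k] = 0
For k >= 5: P[k] shifts by exactly -6
Delta array: [0, 0, 0, 0, 0, -6, -6]

Answer: [0, 0, 0, 0, 0, -6, -6]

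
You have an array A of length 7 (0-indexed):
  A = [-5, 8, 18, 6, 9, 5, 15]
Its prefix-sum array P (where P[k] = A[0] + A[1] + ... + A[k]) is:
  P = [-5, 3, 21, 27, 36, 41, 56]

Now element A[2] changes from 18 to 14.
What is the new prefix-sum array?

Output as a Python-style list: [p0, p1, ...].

Answer: [-5, 3, 17, 23, 32, 37, 52]

Derivation:
Change: A[2] 18 -> 14, delta = -4
P[k] for k < 2: unchanged (A[2] not included)
P[k] for k >= 2: shift by delta = -4
  P[0] = -5 + 0 = -5
  P[1] = 3 + 0 = 3
  P[2] = 21 + -4 = 17
  P[3] = 27 + -4 = 23
  P[4] = 36 + -4 = 32
  P[5] = 41 + -4 = 37
  P[6] = 56 + -4 = 52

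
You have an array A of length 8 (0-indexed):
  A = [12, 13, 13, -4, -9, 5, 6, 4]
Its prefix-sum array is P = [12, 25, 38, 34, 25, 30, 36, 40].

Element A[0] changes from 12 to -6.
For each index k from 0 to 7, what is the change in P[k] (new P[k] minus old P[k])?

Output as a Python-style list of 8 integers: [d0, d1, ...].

Answer: [-18, -18, -18, -18, -18, -18, -18, -18]

Derivation:
Element change: A[0] 12 -> -6, delta = -18
For k < 0: P[k] unchanged, delta_P[k] = 0
For k >= 0: P[k] shifts by exactly -18
Delta array: [-18, -18, -18, -18, -18, -18, -18, -18]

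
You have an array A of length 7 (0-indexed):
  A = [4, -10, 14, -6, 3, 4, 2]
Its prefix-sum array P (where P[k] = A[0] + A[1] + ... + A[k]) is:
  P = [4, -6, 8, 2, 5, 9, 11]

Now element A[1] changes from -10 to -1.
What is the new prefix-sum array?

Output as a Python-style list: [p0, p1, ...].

Answer: [4, 3, 17, 11, 14, 18, 20]

Derivation:
Change: A[1] -10 -> -1, delta = 9
P[k] for k < 1: unchanged (A[1] not included)
P[k] for k >= 1: shift by delta = 9
  P[0] = 4 + 0 = 4
  P[1] = -6 + 9 = 3
  P[2] = 8 + 9 = 17
  P[3] = 2 + 9 = 11
  P[4] = 5 + 9 = 14
  P[5] = 9 + 9 = 18
  P[6] = 11 + 9 = 20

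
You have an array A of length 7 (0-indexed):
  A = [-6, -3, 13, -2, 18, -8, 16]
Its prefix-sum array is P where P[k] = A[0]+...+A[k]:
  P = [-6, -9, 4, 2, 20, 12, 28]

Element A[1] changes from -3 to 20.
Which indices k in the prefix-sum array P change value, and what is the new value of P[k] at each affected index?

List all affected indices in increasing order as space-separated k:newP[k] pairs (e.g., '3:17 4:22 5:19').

P[k] = A[0] + ... + A[k]
P[k] includes A[1] iff k >= 1
Affected indices: 1, 2, ..., 6; delta = 23
  P[1]: -9 + 23 = 14
  P[2]: 4 + 23 = 27
  P[3]: 2 + 23 = 25
  P[4]: 20 + 23 = 43
  P[5]: 12 + 23 = 35
  P[6]: 28 + 23 = 51

Answer: 1:14 2:27 3:25 4:43 5:35 6:51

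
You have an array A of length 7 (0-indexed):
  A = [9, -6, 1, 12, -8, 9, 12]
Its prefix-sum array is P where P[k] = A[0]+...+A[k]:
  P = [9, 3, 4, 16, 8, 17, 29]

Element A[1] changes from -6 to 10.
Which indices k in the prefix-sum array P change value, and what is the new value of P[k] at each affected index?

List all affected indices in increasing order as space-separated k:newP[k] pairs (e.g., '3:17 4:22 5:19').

P[k] = A[0] + ... + A[k]
P[k] includes A[1] iff k >= 1
Affected indices: 1, 2, ..., 6; delta = 16
  P[1]: 3 + 16 = 19
  P[2]: 4 + 16 = 20
  P[3]: 16 + 16 = 32
  P[4]: 8 + 16 = 24
  P[5]: 17 + 16 = 33
  P[6]: 29 + 16 = 45

Answer: 1:19 2:20 3:32 4:24 5:33 6:45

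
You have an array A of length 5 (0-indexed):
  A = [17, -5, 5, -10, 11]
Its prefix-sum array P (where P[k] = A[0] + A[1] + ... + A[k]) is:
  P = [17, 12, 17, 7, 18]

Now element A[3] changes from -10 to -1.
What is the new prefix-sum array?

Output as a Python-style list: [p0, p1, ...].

Change: A[3] -10 -> -1, delta = 9
P[k] for k < 3: unchanged (A[3] not included)
P[k] for k >= 3: shift by delta = 9
  P[0] = 17 + 0 = 17
  P[1] = 12 + 0 = 12
  P[2] = 17 + 0 = 17
  P[3] = 7 + 9 = 16
  P[4] = 18 + 9 = 27

Answer: [17, 12, 17, 16, 27]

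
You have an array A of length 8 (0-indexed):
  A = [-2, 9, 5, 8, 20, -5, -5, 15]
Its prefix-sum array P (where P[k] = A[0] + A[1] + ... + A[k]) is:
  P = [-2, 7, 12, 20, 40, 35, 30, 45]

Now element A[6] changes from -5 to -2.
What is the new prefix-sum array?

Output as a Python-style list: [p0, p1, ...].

Change: A[6] -5 -> -2, delta = 3
P[k] for k < 6: unchanged (A[6] not included)
P[k] for k >= 6: shift by delta = 3
  P[0] = -2 + 0 = -2
  P[1] = 7 + 0 = 7
  P[2] = 12 + 0 = 12
  P[3] = 20 + 0 = 20
  P[4] = 40 + 0 = 40
  P[5] = 35 + 0 = 35
  P[6] = 30 + 3 = 33
  P[7] = 45 + 3 = 48

Answer: [-2, 7, 12, 20, 40, 35, 33, 48]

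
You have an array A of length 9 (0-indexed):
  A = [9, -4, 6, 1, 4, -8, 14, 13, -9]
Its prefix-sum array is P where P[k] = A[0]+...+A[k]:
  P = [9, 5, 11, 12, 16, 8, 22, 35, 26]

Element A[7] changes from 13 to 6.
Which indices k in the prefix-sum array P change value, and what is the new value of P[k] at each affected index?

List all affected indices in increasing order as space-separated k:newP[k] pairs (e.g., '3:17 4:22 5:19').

Answer: 7:28 8:19

Derivation:
P[k] = A[0] + ... + A[k]
P[k] includes A[7] iff k >= 7
Affected indices: 7, 8, ..., 8; delta = -7
  P[7]: 35 + -7 = 28
  P[8]: 26 + -7 = 19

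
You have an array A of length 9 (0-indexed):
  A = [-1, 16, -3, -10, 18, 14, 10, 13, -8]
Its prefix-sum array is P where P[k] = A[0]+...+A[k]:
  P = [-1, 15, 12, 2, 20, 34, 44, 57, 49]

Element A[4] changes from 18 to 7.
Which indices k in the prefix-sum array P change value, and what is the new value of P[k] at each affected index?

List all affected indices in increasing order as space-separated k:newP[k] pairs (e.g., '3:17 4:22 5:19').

P[k] = A[0] + ... + A[k]
P[k] includes A[4] iff k >= 4
Affected indices: 4, 5, ..., 8; delta = -11
  P[4]: 20 + -11 = 9
  P[5]: 34 + -11 = 23
  P[6]: 44 + -11 = 33
  P[7]: 57 + -11 = 46
  P[8]: 49 + -11 = 38

Answer: 4:9 5:23 6:33 7:46 8:38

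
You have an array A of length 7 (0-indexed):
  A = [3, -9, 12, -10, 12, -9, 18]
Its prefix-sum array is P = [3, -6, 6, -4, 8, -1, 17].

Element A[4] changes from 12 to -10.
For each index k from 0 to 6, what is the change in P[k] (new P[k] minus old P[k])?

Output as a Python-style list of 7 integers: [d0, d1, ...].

Element change: A[4] 12 -> -10, delta = -22
For k < 4: P[k] unchanged, delta_P[k] = 0
For k >= 4: P[k] shifts by exactly -22
Delta array: [0, 0, 0, 0, -22, -22, -22]

Answer: [0, 0, 0, 0, -22, -22, -22]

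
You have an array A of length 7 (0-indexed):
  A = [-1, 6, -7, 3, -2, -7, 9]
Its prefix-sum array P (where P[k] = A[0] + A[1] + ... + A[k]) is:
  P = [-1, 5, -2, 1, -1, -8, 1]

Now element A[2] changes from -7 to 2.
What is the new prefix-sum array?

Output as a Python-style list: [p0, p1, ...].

Answer: [-1, 5, 7, 10, 8, 1, 10]

Derivation:
Change: A[2] -7 -> 2, delta = 9
P[k] for k < 2: unchanged (A[2] not included)
P[k] for k >= 2: shift by delta = 9
  P[0] = -1 + 0 = -1
  P[1] = 5 + 0 = 5
  P[2] = -2 + 9 = 7
  P[3] = 1 + 9 = 10
  P[4] = -1 + 9 = 8
  P[5] = -8 + 9 = 1
  P[6] = 1 + 9 = 10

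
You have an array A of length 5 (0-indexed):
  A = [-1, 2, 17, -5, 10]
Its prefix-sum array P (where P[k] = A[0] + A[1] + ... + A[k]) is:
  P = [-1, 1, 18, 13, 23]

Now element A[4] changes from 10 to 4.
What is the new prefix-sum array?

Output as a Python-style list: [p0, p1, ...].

Change: A[4] 10 -> 4, delta = -6
P[k] for k < 4: unchanged (A[4] not included)
P[k] for k >= 4: shift by delta = -6
  P[0] = -1 + 0 = -1
  P[1] = 1 + 0 = 1
  P[2] = 18 + 0 = 18
  P[3] = 13 + 0 = 13
  P[4] = 23 + -6 = 17

Answer: [-1, 1, 18, 13, 17]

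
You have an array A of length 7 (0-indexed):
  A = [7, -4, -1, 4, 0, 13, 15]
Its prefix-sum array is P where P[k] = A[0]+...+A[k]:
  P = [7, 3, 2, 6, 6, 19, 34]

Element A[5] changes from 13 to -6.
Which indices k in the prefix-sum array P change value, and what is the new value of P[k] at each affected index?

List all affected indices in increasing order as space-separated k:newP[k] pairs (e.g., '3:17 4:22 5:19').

Answer: 5:0 6:15

Derivation:
P[k] = A[0] + ... + A[k]
P[k] includes A[5] iff k >= 5
Affected indices: 5, 6, ..., 6; delta = -19
  P[5]: 19 + -19 = 0
  P[6]: 34 + -19 = 15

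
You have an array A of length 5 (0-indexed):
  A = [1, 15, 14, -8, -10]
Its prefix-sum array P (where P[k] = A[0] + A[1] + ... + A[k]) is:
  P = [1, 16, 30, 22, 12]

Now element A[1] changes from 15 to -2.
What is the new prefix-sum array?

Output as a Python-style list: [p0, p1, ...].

Change: A[1] 15 -> -2, delta = -17
P[k] for k < 1: unchanged (A[1] not included)
P[k] for k >= 1: shift by delta = -17
  P[0] = 1 + 0 = 1
  P[1] = 16 + -17 = -1
  P[2] = 30 + -17 = 13
  P[3] = 22 + -17 = 5
  P[4] = 12 + -17 = -5

Answer: [1, -1, 13, 5, -5]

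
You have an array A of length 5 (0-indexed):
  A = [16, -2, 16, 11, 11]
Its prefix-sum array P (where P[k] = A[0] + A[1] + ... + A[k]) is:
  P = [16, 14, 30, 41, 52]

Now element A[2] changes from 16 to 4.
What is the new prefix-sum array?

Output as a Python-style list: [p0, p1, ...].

Change: A[2] 16 -> 4, delta = -12
P[k] for k < 2: unchanged (A[2] not included)
P[k] for k >= 2: shift by delta = -12
  P[0] = 16 + 0 = 16
  P[1] = 14 + 0 = 14
  P[2] = 30 + -12 = 18
  P[3] = 41 + -12 = 29
  P[4] = 52 + -12 = 40

Answer: [16, 14, 18, 29, 40]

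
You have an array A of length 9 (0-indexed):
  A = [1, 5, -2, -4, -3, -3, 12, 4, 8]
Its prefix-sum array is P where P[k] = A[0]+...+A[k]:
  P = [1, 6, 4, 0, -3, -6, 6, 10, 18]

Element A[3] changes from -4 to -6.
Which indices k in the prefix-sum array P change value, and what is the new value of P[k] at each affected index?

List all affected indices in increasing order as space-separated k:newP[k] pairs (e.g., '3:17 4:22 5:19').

P[k] = A[0] + ... + A[k]
P[k] includes A[3] iff k >= 3
Affected indices: 3, 4, ..., 8; delta = -2
  P[3]: 0 + -2 = -2
  P[4]: -3 + -2 = -5
  P[5]: -6 + -2 = -8
  P[6]: 6 + -2 = 4
  P[7]: 10 + -2 = 8
  P[8]: 18 + -2 = 16

Answer: 3:-2 4:-5 5:-8 6:4 7:8 8:16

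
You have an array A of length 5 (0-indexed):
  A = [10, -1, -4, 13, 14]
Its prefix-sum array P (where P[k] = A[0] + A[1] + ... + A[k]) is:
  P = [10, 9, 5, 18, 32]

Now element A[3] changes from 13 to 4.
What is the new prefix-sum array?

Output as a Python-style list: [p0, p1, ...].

Change: A[3] 13 -> 4, delta = -9
P[k] for k < 3: unchanged (A[3] not included)
P[k] for k >= 3: shift by delta = -9
  P[0] = 10 + 0 = 10
  P[1] = 9 + 0 = 9
  P[2] = 5 + 0 = 5
  P[3] = 18 + -9 = 9
  P[4] = 32 + -9 = 23

Answer: [10, 9, 5, 9, 23]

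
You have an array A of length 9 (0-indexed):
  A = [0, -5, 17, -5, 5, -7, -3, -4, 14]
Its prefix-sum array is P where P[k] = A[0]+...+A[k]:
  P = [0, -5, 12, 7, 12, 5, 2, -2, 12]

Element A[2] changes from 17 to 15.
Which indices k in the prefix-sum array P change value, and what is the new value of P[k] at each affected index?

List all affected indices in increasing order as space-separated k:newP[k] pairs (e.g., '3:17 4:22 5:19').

Answer: 2:10 3:5 4:10 5:3 6:0 7:-4 8:10

Derivation:
P[k] = A[0] + ... + A[k]
P[k] includes A[2] iff k >= 2
Affected indices: 2, 3, ..., 8; delta = -2
  P[2]: 12 + -2 = 10
  P[3]: 7 + -2 = 5
  P[4]: 12 + -2 = 10
  P[5]: 5 + -2 = 3
  P[6]: 2 + -2 = 0
  P[7]: -2 + -2 = -4
  P[8]: 12 + -2 = 10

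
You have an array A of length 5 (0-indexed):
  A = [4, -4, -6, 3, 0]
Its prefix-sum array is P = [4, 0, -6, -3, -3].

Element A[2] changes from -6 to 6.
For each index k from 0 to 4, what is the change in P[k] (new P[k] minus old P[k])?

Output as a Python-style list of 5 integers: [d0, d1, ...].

Answer: [0, 0, 12, 12, 12]

Derivation:
Element change: A[2] -6 -> 6, delta = 12
For k < 2: P[k] unchanged, delta_P[k] = 0
For k >= 2: P[k] shifts by exactly 12
Delta array: [0, 0, 12, 12, 12]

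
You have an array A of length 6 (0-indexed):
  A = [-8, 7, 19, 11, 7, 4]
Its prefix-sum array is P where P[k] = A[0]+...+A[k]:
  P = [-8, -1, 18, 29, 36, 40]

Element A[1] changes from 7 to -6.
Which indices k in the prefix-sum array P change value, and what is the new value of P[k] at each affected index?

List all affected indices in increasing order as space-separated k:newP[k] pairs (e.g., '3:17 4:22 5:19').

P[k] = A[0] + ... + A[k]
P[k] includes A[1] iff k >= 1
Affected indices: 1, 2, ..., 5; delta = -13
  P[1]: -1 + -13 = -14
  P[2]: 18 + -13 = 5
  P[3]: 29 + -13 = 16
  P[4]: 36 + -13 = 23
  P[5]: 40 + -13 = 27

Answer: 1:-14 2:5 3:16 4:23 5:27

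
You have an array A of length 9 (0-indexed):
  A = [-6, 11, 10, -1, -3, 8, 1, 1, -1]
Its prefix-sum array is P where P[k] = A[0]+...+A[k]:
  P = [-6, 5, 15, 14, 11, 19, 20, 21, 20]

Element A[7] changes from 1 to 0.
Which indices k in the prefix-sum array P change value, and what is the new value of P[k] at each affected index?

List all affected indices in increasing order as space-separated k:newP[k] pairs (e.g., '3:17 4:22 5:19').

Answer: 7:20 8:19

Derivation:
P[k] = A[0] + ... + A[k]
P[k] includes A[7] iff k >= 7
Affected indices: 7, 8, ..., 8; delta = -1
  P[7]: 21 + -1 = 20
  P[8]: 20 + -1 = 19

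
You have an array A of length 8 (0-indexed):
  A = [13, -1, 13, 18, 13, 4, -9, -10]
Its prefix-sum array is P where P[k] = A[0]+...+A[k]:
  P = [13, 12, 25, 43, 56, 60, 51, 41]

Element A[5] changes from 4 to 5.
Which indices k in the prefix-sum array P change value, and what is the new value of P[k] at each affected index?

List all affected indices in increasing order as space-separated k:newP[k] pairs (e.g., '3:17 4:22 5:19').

P[k] = A[0] + ... + A[k]
P[k] includes A[5] iff k >= 5
Affected indices: 5, 6, ..., 7; delta = 1
  P[5]: 60 + 1 = 61
  P[6]: 51 + 1 = 52
  P[7]: 41 + 1 = 42

Answer: 5:61 6:52 7:42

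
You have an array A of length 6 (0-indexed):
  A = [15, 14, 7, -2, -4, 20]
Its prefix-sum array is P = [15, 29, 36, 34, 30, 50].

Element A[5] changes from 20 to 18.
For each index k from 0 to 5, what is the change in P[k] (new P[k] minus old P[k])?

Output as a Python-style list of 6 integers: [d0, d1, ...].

Element change: A[5] 20 -> 18, delta = -2
For k < 5: P[k] unchanged, delta_P[k] = 0
For k >= 5: P[k] shifts by exactly -2
Delta array: [0, 0, 0, 0, 0, -2]

Answer: [0, 0, 0, 0, 0, -2]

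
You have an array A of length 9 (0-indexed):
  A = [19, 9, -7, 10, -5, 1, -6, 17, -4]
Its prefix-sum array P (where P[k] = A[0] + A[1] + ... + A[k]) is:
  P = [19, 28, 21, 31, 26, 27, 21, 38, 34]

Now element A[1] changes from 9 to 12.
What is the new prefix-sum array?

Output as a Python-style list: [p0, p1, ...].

Answer: [19, 31, 24, 34, 29, 30, 24, 41, 37]

Derivation:
Change: A[1] 9 -> 12, delta = 3
P[k] for k < 1: unchanged (A[1] not included)
P[k] for k >= 1: shift by delta = 3
  P[0] = 19 + 0 = 19
  P[1] = 28 + 3 = 31
  P[2] = 21 + 3 = 24
  P[3] = 31 + 3 = 34
  P[4] = 26 + 3 = 29
  P[5] = 27 + 3 = 30
  P[6] = 21 + 3 = 24
  P[7] = 38 + 3 = 41
  P[8] = 34 + 3 = 37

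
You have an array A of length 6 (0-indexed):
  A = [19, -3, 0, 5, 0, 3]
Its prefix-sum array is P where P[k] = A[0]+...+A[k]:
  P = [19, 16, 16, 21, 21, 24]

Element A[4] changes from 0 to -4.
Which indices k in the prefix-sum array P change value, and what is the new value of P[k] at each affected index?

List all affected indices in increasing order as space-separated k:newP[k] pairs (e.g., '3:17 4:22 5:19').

Answer: 4:17 5:20

Derivation:
P[k] = A[0] + ... + A[k]
P[k] includes A[4] iff k >= 4
Affected indices: 4, 5, ..., 5; delta = -4
  P[4]: 21 + -4 = 17
  P[5]: 24 + -4 = 20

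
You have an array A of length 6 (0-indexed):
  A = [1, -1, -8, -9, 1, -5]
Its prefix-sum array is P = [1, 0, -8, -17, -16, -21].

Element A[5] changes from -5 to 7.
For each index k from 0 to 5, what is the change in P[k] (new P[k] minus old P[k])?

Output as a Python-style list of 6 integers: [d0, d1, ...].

Answer: [0, 0, 0, 0, 0, 12]

Derivation:
Element change: A[5] -5 -> 7, delta = 12
For k < 5: P[k] unchanged, delta_P[k] = 0
For k >= 5: P[k] shifts by exactly 12
Delta array: [0, 0, 0, 0, 0, 12]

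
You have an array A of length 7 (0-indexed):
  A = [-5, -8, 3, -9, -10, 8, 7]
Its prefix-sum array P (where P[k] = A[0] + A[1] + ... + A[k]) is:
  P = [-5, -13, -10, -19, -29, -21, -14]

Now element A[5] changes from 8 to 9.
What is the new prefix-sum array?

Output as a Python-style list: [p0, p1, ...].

Change: A[5] 8 -> 9, delta = 1
P[k] for k < 5: unchanged (A[5] not included)
P[k] for k >= 5: shift by delta = 1
  P[0] = -5 + 0 = -5
  P[1] = -13 + 0 = -13
  P[2] = -10 + 0 = -10
  P[3] = -19 + 0 = -19
  P[4] = -29 + 0 = -29
  P[5] = -21 + 1 = -20
  P[6] = -14 + 1 = -13

Answer: [-5, -13, -10, -19, -29, -20, -13]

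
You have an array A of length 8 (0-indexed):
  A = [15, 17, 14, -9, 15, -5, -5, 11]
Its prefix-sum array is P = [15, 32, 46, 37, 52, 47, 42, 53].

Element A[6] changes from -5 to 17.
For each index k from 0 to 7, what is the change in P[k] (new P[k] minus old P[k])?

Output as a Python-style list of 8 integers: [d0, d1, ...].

Answer: [0, 0, 0, 0, 0, 0, 22, 22]

Derivation:
Element change: A[6] -5 -> 17, delta = 22
For k < 6: P[k] unchanged, delta_P[k] = 0
For k >= 6: P[k] shifts by exactly 22
Delta array: [0, 0, 0, 0, 0, 0, 22, 22]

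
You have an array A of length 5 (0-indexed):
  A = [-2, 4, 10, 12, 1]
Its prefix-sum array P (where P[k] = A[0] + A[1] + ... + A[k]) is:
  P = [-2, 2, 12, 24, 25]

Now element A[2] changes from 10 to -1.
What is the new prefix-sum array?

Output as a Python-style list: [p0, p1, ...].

Change: A[2] 10 -> -1, delta = -11
P[k] for k < 2: unchanged (A[2] not included)
P[k] for k >= 2: shift by delta = -11
  P[0] = -2 + 0 = -2
  P[1] = 2 + 0 = 2
  P[2] = 12 + -11 = 1
  P[3] = 24 + -11 = 13
  P[4] = 25 + -11 = 14

Answer: [-2, 2, 1, 13, 14]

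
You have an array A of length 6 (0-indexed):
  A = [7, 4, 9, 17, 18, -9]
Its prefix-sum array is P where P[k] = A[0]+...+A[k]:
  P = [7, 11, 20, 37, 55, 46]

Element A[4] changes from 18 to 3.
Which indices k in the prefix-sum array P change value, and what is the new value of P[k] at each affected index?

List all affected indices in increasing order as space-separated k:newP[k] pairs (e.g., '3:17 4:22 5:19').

Answer: 4:40 5:31

Derivation:
P[k] = A[0] + ... + A[k]
P[k] includes A[4] iff k >= 4
Affected indices: 4, 5, ..., 5; delta = -15
  P[4]: 55 + -15 = 40
  P[5]: 46 + -15 = 31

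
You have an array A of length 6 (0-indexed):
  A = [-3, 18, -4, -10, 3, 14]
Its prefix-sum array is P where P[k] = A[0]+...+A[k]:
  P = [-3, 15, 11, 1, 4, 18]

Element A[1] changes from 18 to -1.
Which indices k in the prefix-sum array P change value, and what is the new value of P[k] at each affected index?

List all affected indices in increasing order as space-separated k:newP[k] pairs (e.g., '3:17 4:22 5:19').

P[k] = A[0] + ... + A[k]
P[k] includes A[1] iff k >= 1
Affected indices: 1, 2, ..., 5; delta = -19
  P[1]: 15 + -19 = -4
  P[2]: 11 + -19 = -8
  P[3]: 1 + -19 = -18
  P[4]: 4 + -19 = -15
  P[5]: 18 + -19 = -1

Answer: 1:-4 2:-8 3:-18 4:-15 5:-1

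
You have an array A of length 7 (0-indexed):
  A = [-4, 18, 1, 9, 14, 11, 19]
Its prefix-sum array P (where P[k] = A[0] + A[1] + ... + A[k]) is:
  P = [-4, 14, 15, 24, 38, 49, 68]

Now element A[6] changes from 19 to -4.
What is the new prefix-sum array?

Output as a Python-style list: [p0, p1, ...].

Change: A[6] 19 -> -4, delta = -23
P[k] for k < 6: unchanged (A[6] not included)
P[k] for k >= 6: shift by delta = -23
  P[0] = -4 + 0 = -4
  P[1] = 14 + 0 = 14
  P[2] = 15 + 0 = 15
  P[3] = 24 + 0 = 24
  P[4] = 38 + 0 = 38
  P[5] = 49 + 0 = 49
  P[6] = 68 + -23 = 45

Answer: [-4, 14, 15, 24, 38, 49, 45]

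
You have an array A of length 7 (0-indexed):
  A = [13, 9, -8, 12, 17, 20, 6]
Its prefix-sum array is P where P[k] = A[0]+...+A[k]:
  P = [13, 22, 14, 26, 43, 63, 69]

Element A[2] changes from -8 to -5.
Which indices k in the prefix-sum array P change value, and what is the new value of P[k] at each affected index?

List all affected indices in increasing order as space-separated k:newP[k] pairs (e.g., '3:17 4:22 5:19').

Answer: 2:17 3:29 4:46 5:66 6:72

Derivation:
P[k] = A[0] + ... + A[k]
P[k] includes A[2] iff k >= 2
Affected indices: 2, 3, ..., 6; delta = 3
  P[2]: 14 + 3 = 17
  P[3]: 26 + 3 = 29
  P[4]: 43 + 3 = 46
  P[5]: 63 + 3 = 66
  P[6]: 69 + 3 = 72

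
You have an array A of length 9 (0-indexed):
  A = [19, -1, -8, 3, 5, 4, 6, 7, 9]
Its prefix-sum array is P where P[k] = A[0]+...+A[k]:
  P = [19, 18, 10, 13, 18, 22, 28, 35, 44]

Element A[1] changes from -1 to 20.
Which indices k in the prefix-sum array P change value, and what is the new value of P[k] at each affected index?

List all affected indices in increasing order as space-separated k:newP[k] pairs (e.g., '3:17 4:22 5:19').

P[k] = A[0] + ... + A[k]
P[k] includes A[1] iff k >= 1
Affected indices: 1, 2, ..., 8; delta = 21
  P[1]: 18 + 21 = 39
  P[2]: 10 + 21 = 31
  P[3]: 13 + 21 = 34
  P[4]: 18 + 21 = 39
  P[5]: 22 + 21 = 43
  P[6]: 28 + 21 = 49
  P[7]: 35 + 21 = 56
  P[8]: 44 + 21 = 65

Answer: 1:39 2:31 3:34 4:39 5:43 6:49 7:56 8:65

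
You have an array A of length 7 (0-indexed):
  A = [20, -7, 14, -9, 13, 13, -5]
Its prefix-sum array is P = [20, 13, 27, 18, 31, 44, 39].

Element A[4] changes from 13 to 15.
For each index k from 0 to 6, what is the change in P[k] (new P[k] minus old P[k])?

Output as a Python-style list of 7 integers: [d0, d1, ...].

Answer: [0, 0, 0, 0, 2, 2, 2]

Derivation:
Element change: A[4] 13 -> 15, delta = 2
For k < 4: P[k] unchanged, delta_P[k] = 0
For k >= 4: P[k] shifts by exactly 2
Delta array: [0, 0, 0, 0, 2, 2, 2]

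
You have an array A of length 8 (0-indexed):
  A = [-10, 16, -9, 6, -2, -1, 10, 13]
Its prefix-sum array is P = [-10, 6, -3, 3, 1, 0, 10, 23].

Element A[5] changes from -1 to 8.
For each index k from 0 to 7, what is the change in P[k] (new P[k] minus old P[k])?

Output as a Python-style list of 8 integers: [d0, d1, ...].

Answer: [0, 0, 0, 0, 0, 9, 9, 9]

Derivation:
Element change: A[5] -1 -> 8, delta = 9
For k < 5: P[k] unchanged, delta_P[k] = 0
For k >= 5: P[k] shifts by exactly 9
Delta array: [0, 0, 0, 0, 0, 9, 9, 9]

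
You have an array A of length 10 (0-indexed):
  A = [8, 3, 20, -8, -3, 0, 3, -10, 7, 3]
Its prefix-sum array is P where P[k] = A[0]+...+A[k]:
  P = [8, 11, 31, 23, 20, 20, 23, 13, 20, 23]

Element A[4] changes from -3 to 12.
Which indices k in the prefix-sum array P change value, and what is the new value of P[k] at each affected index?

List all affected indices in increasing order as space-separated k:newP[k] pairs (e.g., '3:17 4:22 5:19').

Answer: 4:35 5:35 6:38 7:28 8:35 9:38

Derivation:
P[k] = A[0] + ... + A[k]
P[k] includes A[4] iff k >= 4
Affected indices: 4, 5, ..., 9; delta = 15
  P[4]: 20 + 15 = 35
  P[5]: 20 + 15 = 35
  P[6]: 23 + 15 = 38
  P[7]: 13 + 15 = 28
  P[8]: 20 + 15 = 35
  P[9]: 23 + 15 = 38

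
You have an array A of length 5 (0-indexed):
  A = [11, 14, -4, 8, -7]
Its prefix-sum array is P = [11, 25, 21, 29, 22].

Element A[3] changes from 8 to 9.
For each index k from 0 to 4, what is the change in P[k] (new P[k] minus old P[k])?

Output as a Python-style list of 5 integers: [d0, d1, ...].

Answer: [0, 0, 0, 1, 1]

Derivation:
Element change: A[3] 8 -> 9, delta = 1
For k < 3: P[k] unchanged, delta_P[k] = 0
For k >= 3: P[k] shifts by exactly 1
Delta array: [0, 0, 0, 1, 1]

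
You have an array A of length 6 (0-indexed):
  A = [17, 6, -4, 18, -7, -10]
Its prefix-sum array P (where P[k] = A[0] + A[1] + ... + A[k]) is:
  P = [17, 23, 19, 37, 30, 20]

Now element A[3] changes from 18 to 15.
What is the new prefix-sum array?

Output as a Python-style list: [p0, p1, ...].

Answer: [17, 23, 19, 34, 27, 17]

Derivation:
Change: A[3] 18 -> 15, delta = -3
P[k] for k < 3: unchanged (A[3] not included)
P[k] for k >= 3: shift by delta = -3
  P[0] = 17 + 0 = 17
  P[1] = 23 + 0 = 23
  P[2] = 19 + 0 = 19
  P[3] = 37 + -3 = 34
  P[4] = 30 + -3 = 27
  P[5] = 20 + -3 = 17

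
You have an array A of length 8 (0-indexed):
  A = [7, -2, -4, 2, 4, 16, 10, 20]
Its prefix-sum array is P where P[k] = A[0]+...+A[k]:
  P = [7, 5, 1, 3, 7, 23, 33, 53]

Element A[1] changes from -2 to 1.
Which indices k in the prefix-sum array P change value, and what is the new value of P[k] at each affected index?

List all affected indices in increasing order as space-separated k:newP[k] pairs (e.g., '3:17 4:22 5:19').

Answer: 1:8 2:4 3:6 4:10 5:26 6:36 7:56

Derivation:
P[k] = A[0] + ... + A[k]
P[k] includes A[1] iff k >= 1
Affected indices: 1, 2, ..., 7; delta = 3
  P[1]: 5 + 3 = 8
  P[2]: 1 + 3 = 4
  P[3]: 3 + 3 = 6
  P[4]: 7 + 3 = 10
  P[5]: 23 + 3 = 26
  P[6]: 33 + 3 = 36
  P[7]: 53 + 3 = 56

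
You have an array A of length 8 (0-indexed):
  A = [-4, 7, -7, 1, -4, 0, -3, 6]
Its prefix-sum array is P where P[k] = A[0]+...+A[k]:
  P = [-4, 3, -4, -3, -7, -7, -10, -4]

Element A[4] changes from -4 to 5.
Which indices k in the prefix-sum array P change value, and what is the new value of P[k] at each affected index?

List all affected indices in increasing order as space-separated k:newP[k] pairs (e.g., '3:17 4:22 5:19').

P[k] = A[0] + ... + A[k]
P[k] includes A[4] iff k >= 4
Affected indices: 4, 5, ..., 7; delta = 9
  P[4]: -7 + 9 = 2
  P[5]: -7 + 9 = 2
  P[6]: -10 + 9 = -1
  P[7]: -4 + 9 = 5

Answer: 4:2 5:2 6:-1 7:5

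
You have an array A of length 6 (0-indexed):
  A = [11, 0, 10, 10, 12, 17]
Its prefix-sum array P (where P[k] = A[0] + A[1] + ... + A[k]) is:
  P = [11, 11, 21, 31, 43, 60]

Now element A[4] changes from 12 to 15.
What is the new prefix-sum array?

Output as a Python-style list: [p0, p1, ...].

Answer: [11, 11, 21, 31, 46, 63]

Derivation:
Change: A[4] 12 -> 15, delta = 3
P[k] for k < 4: unchanged (A[4] not included)
P[k] for k >= 4: shift by delta = 3
  P[0] = 11 + 0 = 11
  P[1] = 11 + 0 = 11
  P[2] = 21 + 0 = 21
  P[3] = 31 + 0 = 31
  P[4] = 43 + 3 = 46
  P[5] = 60 + 3 = 63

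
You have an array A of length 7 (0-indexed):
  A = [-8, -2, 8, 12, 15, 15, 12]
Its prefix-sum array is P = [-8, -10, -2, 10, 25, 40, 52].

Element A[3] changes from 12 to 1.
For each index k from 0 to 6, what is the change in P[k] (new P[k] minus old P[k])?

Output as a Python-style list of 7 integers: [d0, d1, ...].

Answer: [0, 0, 0, -11, -11, -11, -11]

Derivation:
Element change: A[3] 12 -> 1, delta = -11
For k < 3: P[k] unchanged, delta_P[k] = 0
For k >= 3: P[k] shifts by exactly -11
Delta array: [0, 0, 0, -11, -11, -11, -11]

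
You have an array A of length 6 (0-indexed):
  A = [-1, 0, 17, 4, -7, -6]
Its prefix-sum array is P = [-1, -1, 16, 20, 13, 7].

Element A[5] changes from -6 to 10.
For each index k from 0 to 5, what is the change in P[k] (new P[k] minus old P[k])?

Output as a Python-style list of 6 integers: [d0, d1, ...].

Answer: [0, 0, 0, 0, 0, 16]

Derivation:
Element change: A[5] -6 -> 10, delta = 16
For k < 5: P[k] unchanged, delta_P[k] = 0
For k >= 5: P[k] shifts by exactly 16
Delta array: [0, 0, 0, 0, 0, 16]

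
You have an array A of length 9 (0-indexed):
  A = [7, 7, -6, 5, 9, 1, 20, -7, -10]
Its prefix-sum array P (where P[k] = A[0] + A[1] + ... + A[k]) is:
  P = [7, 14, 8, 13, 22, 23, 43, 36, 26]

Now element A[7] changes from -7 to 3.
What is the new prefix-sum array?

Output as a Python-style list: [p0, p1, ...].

Answer: [7, 14, 8, 13, 22, 23, 43, 46, 36]

Derivation:
Change: A[7] -7 -> 3, delta = 10
P[k] for k < 7: unchanged (A[7] not included)
P[k] for k >= 7: shift by delta = 10
  P[0] = 7 + 0 = 7
  P[1] = 14 + 0 = 14
  P[2] = 8 + 0 = 8
  P[3] = 13 + 0 = 13
  P[4] = 22 + 0 = 22
  P[5] = 23 + 0 = 23
  P[6] = 43 + 0 = 43
  P[7] = 36 + 10 = 46
  P[8] = 26 + 10 = 36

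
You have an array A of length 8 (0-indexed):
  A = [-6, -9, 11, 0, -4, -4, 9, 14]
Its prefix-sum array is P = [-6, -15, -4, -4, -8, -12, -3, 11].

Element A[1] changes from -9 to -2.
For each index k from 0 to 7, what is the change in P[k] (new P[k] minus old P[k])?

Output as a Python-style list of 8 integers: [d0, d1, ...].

Answer: [0, 7, 7, 7, 7, 7, 7, 7]

Derivation:
Element change: A[1] -9 -> -2, delta = 7
For k < 1: P[k] unchanged, delta_P[k] = 0
For k >= 1: P[k] shifts by exactly 7
Delta array: [0, 7, 7, 7, 7, 7, 7, 7]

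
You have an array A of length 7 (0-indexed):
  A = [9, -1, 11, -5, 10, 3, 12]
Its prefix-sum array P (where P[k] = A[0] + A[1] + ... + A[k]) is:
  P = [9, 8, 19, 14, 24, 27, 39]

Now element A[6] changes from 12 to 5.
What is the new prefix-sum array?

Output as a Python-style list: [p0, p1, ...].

Answer: [9, 8, 19, 14, 24, 27, 32]

Derivation:
Change: A[6] 12 -> 5, delta = -7
P[k] for k < 6: unchanged (A[6] not included)
P[k] for k >= 6: shift by delta = -7
  P[0] = 9 + 0 = 9
  P[1] = 8 + 0 = 8
  P[2] = 19 + 0 = 19
  P[3] = 14 + 0 = 14
  P[4] = 24 + 0 = 24
  P[5] = 27 + 0 = 27
  P[6] = 39 + -7 = 32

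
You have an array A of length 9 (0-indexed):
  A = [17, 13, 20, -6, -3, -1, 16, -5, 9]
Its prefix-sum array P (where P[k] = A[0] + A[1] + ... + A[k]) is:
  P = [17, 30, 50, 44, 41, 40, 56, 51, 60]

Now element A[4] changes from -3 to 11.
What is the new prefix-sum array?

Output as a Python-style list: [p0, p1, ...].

Change: A[4] -3 -> 11, delta = 14
P[k] for k < 4: unchanged (A[4] not included)
P[k] for k >= 4: shift by delta = 14
  P[0] = 17 + 0 = 17
  P[1] = 30 + 0 = 30
  P[2] = 50 + 0 = 50
  P[3] = 44 + 0 = 44
  P[4] = 41 + 14 = 55
  P[5] = 40 + 14 = 54
  P[6] = 56 + 14 = 70
  P[7] = 51 + 14 = 65
  P[8] = 60 + 14 = 74

Answer: [17, 30, 50, 44, 55, 54, 70, 65, 74]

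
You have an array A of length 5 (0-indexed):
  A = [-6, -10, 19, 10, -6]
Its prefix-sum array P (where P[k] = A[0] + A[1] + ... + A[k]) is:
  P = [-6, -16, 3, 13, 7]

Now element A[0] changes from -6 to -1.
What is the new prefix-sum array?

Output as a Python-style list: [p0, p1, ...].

Answer: [-1, -11, 8, 18, 12]

Derivation:
Change: A[0] -6 -> -1, delta = 5
P[k] for k < 0: unchanged (A[0] not included)
P[k] for k >= 0: shift by delta = 5
  P[0] = -6 + 5 = -1
  P[1] = -16 + 5 = -11
  P[2] = 3 + 5 = 8
  P[3] = 13 + 5 = 18
  P[4] = 7 + 5 = 12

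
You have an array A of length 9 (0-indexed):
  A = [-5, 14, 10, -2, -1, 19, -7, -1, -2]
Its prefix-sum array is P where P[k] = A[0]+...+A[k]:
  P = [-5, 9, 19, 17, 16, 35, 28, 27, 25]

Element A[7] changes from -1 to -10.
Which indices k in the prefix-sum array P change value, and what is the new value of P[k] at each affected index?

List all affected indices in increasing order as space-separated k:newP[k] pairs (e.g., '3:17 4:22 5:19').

Answer: 7:18 8:16

Derivation:
P[k] = A[0] + ... + A[k]
P[k] includes A[7] iff k >= 7
Affected indices: 7, 8, ..., 8; delta = -9
  P[7]: 27 + -9 = 18
  P[8]: 25 + -9 = 16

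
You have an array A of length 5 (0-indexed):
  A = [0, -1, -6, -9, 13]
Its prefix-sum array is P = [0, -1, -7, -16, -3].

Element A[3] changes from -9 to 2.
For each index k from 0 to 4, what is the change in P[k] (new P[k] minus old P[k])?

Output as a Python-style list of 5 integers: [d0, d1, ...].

Answer: [0, 0, 0, 11, 11]

Derivation:
Element change: A[3] -9 -> 2, delta = 11
For k < 3: P[k] unchanged, delta_P[k] = 0
For k >= 3: P[k] shifts by exactly 11
Delta array: [0, 0, 0, 11, 11]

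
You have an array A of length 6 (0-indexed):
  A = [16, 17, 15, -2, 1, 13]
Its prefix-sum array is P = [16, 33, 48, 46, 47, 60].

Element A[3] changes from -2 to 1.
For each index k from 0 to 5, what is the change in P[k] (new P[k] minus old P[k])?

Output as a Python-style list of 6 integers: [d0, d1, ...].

Element change: A[3] -2 -> 1, delta = 3
For k < 3: P[k] unchanged, delta_P[k] = 0
For k >= 3: P[k] shifts by exactly 3
Delta array: [0, 0, 0, 3, 3, 3]

Answer: [0, 0, 0, 3, 3, 3]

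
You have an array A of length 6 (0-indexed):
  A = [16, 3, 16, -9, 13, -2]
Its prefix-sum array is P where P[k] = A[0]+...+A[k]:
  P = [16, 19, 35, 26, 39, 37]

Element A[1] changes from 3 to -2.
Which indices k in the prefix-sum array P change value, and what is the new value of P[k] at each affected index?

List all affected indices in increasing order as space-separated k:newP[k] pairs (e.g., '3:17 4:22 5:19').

Answer: 1:14 2:30 3:21 4:34 5:32

Derivation:
P[k] = A[0] + ... + A[k]
P[k] includes A[1] iff k >= 1
Affected indices: 1, 2, ..., 5; delta = -5
  P[1]: 19 + -5 = 14
  P[2]: 35 + -5 = 30
  P[3]: 26 + -5 = 21
  P[4]: 39 + -5 = 34
  P[5]: 37 + -5 = 32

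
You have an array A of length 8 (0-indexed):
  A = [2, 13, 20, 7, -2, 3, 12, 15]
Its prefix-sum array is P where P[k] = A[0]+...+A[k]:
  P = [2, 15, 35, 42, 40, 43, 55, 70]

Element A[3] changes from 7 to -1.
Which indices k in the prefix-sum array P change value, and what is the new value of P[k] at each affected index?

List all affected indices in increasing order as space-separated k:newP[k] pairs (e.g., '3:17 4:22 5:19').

Answer: 3:34 4:32 5:35 6:47 7:62

Derivation:
P[k] = A[0] + ... + A[k]
P[k] includes A[3] iff k >= 3
Affected indices: 3, 4, ..., 7; delta = -8
  P[3]: 42 + -8 = 34
  P[4]: 40 + -8 = 32
  P[5]: 43 + -8 = 35
  P[6]: 55 + -8 = 47
  P[7]: 70 + -8 = 62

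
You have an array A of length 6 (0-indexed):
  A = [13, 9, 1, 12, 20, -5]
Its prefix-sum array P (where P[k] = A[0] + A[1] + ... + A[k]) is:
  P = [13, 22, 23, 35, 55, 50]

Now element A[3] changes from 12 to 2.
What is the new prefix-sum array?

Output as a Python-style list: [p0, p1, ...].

Answer: [13, 22, 23, 25, 45, 40]

Derivation:
Change: A[3] 12 -> 2, delta = -10
P[k] for k < 3: unchanged (A[3] not included)
P[k] for k >= 3: shift by delta = -10
  P[0] = 13 + 0 = 13
  P[1] = 22 + 0 = 22
  P[2] = 23 + 0 = 23
  P[3] = 35 + -10 = 25
  P[4] = 55 + -10 = 45
  P[5] = 50 + -10 = 40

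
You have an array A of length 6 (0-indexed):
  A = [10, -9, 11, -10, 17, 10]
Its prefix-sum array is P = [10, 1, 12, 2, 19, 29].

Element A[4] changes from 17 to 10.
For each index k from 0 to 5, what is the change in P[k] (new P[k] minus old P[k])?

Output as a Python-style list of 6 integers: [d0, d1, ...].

Element change: A[4] 17 -> 10, delta = -7
For k < 4: P[k] unchanged, delta_P[k] = 0
For k >= 4: P[k] shifts by exactly -7
Delta array: [0, 0, 0, 0, -7, -7]

Answer: [0, 0, 0, 0, -7, -7]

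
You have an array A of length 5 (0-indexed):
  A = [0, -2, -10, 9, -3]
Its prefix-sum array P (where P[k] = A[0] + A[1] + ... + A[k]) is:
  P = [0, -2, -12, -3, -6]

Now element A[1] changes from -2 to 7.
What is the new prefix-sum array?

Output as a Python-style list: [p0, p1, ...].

Change: A[1] -2 -> 7, delta = 9
P[k] for k < 1: unchanged (A[1] not included)
P[k] for k >= 1: shift by delta = 9
  P[0] = 0 + 0 = 0
  P[1] = -2 + 9 = 7
  P[2] = -12 + 9 = -3
  P[3] = -3 + 9 = 6
  P[4] = -6 + 9 = 3

Answer: [0, 7, -3, 6, 3]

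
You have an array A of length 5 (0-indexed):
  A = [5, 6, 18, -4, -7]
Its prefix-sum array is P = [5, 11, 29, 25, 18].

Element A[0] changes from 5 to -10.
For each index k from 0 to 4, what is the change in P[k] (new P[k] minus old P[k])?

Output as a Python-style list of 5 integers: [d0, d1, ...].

Answer: [-15, -15, -15, -15, -15]

Derivation:
Element change: A[0] 5 -> -10, delta = -15
For k < 0: P[k] unchanged, delta_P[k] = 0
For k >= 0: P[k] shifts by exactly -15
Delta array: [-15, -15, -15, -15, -15]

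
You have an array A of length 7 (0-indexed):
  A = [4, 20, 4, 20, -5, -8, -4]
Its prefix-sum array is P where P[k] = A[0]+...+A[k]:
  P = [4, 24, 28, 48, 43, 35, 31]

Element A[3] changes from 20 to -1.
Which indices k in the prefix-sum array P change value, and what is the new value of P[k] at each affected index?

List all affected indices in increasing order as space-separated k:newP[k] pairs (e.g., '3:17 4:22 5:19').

P[k] = A[0] + ... + A[k]
P[k] includes A[3] iff k >= 3
Affected indices: 3, 4, ..., 6; delta = -21
  P[3]: 48 + -21 = 27
  P[4]: 43 + -21 = 22
  P[5]: 35 + -21 = 14
  P[6]: 31 + -21 = 10

Answer: 3:27 4:22 5:14 6:10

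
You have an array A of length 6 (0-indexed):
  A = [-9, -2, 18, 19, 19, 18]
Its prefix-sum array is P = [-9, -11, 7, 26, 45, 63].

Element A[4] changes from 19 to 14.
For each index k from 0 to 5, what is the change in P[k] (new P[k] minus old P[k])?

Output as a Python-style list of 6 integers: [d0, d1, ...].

Answer: [0, 0, 0, 0, -5, -5]

Derivation:
Element change: A[4] 19 -> 14, delta = -5
For k < 4: P[k] unchanged, delta_P[k] = 0
For k >= 4: P[k] shifts by exactly -5
Delta array: [0, 0, 0, 0, -5, -5]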